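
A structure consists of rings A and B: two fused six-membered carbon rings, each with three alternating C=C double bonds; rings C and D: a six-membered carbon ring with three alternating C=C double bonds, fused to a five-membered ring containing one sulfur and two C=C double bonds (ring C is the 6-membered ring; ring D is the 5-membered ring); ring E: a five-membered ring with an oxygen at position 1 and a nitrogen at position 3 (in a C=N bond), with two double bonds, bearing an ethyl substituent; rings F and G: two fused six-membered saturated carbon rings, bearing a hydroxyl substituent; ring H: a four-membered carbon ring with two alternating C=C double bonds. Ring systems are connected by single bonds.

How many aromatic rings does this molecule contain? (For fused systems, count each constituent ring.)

Rings A and B form a fused bicyclic system with 10 sp² atoms and 10 π electrons from ring double bonds. 10 = 4(2)+2, so the system is aromatic and both rings count as aromatic (naphthalene).
Rings C and D form a fused bicyclic system (with one sulfur) with 9 sp² atoms and 10 π electrons from ring double bonds plus a heteroatom lone pair. 10 = 4(2)+2, so the system is aromatic and both rings count as aromatic (benzothiophene).
Ring E has a continuous p-orbital overlap around the ring; 2 ring double bonds (4 π electrons) plus a heteroatom lone pair (2) give 6 π electrons. Since 6 = 4n+2 (n=1), ring E is aromatic (oxazole).
Ring F has only sp³ atoms, so it is not fully conjugated — not aromatic (cyclohexane ring).
Ring G has only sp³ atoms, so it is not fully conjugated — not aromatic (cyclohexane ring).
Ring H has only sp² ring atoms; a planar conformation would have a fully conjugated π system of 4 electrons. But 4 = 4(1), which is 4n not 4n+2, so ring H is not aromatic (cyclobutadiene) — cyclobutadiene is antiaromatic and distorts to a rectangle.
Aromatic: A, B, C, D, E. Total: 5.

5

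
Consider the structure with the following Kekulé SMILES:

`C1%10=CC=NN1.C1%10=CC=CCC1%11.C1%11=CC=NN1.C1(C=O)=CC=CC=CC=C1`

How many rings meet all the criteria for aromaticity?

2

The SMILES encodes a five-membered ring with two adjacent nitrogens (one bearing H, one in a double bond) and two double bonds; a six-membered carbon ring with two conjugated C=C double bonds and two sp³ carbons; a five-membered ring with two adjacent nitrogens (one bearing H, one in a double bond) and two double bonds; an eight-membered carbon ring with four alternating C=C double bonds.
The 5-membered ring with two adjacent nitrogens (one N–H, one =N–) has a continuous p-orbital overlap around the ring; 2 ring double bonds (4 π electrons) plus a heteroatom lone pair (2) give 6 π electrons. 6 = 4(1)+2, so it is aromatic (pyrazole).
The 6-membered ring has two sp³ carbons, so it is not fully conjugated — not aromatic (1,3-cyclohexadiene).
The second 5-membered ring with two adjacent nitrogens (one N–H, one =N–) is planar and fully conjugated; 2 ring double bonds (4 π electrons) plus a heteroatom lone pair (2) give 6 π electrons. 6 = 4(1)+2, so it is aromatic (pyrazole).
The 8-membered ring has only sp² ring atoms; a planar conformation would have a fully conjugated π system of 8 electrons. But 8 = 4(2), which is 4n not 4n+2, so it is not aromatic (cyclooctatetraene) — cyclooctatetraene distorts into a non-planar tub to avoid antiaromaticity.
2 of the 4 rings are aromatic. Total: 2.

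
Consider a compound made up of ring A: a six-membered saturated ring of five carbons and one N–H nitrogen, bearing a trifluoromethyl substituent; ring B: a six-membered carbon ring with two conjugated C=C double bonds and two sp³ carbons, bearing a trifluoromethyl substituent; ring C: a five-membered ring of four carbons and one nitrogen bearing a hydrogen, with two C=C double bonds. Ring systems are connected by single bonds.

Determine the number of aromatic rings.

Ring A has only sp³ atoms, so it is not fully conjugated — not aromatic (piperidine).
Ring B has two sp³ carbons, so it is not fully conjugated — not aromatic (1,3-cyclohexadiene).
Ring C is planar and fully conjugated; 2 ring double bonds (4 π electrons) plus a heteroatom lone pair (2) give 6 π electrons. That satisfies 4n+2 with n=1, so ring C is aromatic (pyrrole).
Aromatic: C. Total: 1.

1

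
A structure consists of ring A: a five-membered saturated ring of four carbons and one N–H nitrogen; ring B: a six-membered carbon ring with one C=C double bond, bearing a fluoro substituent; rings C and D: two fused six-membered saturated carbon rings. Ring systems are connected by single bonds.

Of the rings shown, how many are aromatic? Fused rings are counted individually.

0

Ring A has only sp³ atoms, so it is not fully conjugated — not aromatic (pyrrolidine).
Ring B has four sp³ carbons, so it is not fully conjugated — not aromatic (cyclohexene).
Ring C has only sp³ atoms, so it is not fully conjugated — not aromatic (cyclohexane ring).
Ring D has only sp³ atoms, so it is not fully conjugated — not aromatic (cyclohexane ring).
No ring is aromatic. Total: 0.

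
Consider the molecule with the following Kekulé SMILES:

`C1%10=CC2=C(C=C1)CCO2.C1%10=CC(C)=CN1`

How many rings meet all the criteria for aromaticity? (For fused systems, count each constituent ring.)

2

The SMILES encodes a six-membered carbon ring with three alternating C=C double bonds, fused to a five-membered ring containing one oxygen and two sp³ carbons; a five-membered ring of four carbons and one nitrogen bearing a hydrogen, with two C=C double bonds.
The 6-membered ring is planar and fully conjugated; 3 ring double bonds give 6 π electrons. That satisfies 4n+2 with n=1, so it is aromatic (benzene ring).
The 5-membered ring with one oxygen has two sp³ carbons, so it is not fully conjugated — not aromatic (oxolane ring).
The 5-membered ring with one N–H is planar and fully conjugated; 2 ring double bonds (4 π electrons) plus a heteroatom lone pair (2) give 6 π electrons. 6 = 4(1)+2, so it is aromatic (pyrrole).
2 of the 3 rings are aromatic. Total: 2.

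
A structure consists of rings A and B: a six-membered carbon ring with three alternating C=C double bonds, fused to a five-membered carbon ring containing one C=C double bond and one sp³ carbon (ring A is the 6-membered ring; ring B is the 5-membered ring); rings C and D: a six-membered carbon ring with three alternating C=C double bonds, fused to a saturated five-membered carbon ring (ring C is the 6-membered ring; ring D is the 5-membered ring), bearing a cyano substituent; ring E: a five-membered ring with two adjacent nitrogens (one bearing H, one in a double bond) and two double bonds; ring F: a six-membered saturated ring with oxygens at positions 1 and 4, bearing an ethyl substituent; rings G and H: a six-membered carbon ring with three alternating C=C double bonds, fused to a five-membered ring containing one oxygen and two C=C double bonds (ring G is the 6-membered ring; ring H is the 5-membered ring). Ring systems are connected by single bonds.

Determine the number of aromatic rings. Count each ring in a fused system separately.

Ring A is fully conjugated (every ring atom contributes a p orbital); 3 ring double bonds give 6 π electrons. That satisfies 4n+2 with n=1, so ring A is aromatic (benzene ring).
Ring B has one sp³ carbon, so it is not fully conjugated — not aromatic (cyclopentene ring).
Ring C has a continuous p-orbital overlap around the ring; 3 ring double bonds give 6 π electrons. Since 6 = 4n+2 (n=1), ring C is aromatic (benzene ring).
Ring D has three sp³ carbons, so it is not fully conjugated — not aromatic (cyclopentane ring).
Ring E is fully conjugated (every ring atom contributes a p orbital); 2 ring double bonds (4 π electrons) plus a heteroatom lone pair (2) give 6 π electrons. 6 = 4(1)+2, so ring E is aromatic (pyrazole).
Ring F has only sp³ atoms, so it is not fully conjugated — not aromatic (1,4-dioxane).
Rings G and H form a fused bicyclic system (with one oxygen) with 9 sp² atoms and 10 π electrons from ring double bonds plus a heteroatom lone pair. 10 = 4(2)+2, so the system is aromatic and both rings count as aromatic (benzofuran).
Aromatic: A, C, E, G, H. Total: 5.

5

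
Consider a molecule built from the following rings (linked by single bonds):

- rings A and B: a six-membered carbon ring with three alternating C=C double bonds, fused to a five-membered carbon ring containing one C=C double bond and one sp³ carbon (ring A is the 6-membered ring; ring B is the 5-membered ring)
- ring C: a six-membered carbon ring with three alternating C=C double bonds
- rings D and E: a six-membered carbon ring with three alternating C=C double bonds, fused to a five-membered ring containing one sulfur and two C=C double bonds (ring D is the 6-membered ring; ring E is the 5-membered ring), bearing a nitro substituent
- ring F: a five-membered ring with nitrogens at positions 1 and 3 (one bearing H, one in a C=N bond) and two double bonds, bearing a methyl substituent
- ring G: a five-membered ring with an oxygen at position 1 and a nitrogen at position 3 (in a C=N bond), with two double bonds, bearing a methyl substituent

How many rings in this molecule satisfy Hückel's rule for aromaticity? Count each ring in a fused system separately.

6

Ring A has a continuous p-orbital overlap around the ring; 3 ring double bonds give 6 π electrons. Since 6 = 4n+2 (n=1), ring A is aromatic (benzene ring).
Ring B has one sp³ carbon, so it is not fully conjugated — not aromatic (cyclopentene ring).
Ring C is fully conjugated (every ring atom contributes a p orbital); 3 ring double bonds give 6 π electrons. 6 = 4(1)+2, so ring C is aromatic (benzene).
Rings D and E form a fused bicyclic system (with one sulfur) with 9 sp² atoms and 10 π electrons from ring double bonds plus a heteroatom lone pair. 10 = 4(2)+2, so the system is aromatic and both rings count as aromatic (benzothiophene).
Ring F has a continuous p-orbital overlap around the ring; 2 ring double bonds (4 π electrons) plus a heteroatom lone pair (2) give 6 π electrons. 6 = 4(1)+2, so ring F is aromatic (imidazole).
Ring G is fully conjugated (every ring atom contributes a p orbital); 2 ring double bonds (4 π electrons) plus a heteroatom lone pair (2) give 6 π electrons. That satisfies 4n+2 with n=1, so ring G is aromatic (oxazole).
Aromatic: A, C, D, E, F, G. Total: 6.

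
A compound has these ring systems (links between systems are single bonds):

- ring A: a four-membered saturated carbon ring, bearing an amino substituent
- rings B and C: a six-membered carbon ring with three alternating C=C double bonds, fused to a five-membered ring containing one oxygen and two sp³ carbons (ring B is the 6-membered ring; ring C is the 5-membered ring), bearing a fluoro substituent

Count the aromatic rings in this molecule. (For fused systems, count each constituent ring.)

Ring A has only sp³ atoms, so it is not fully conjugated — not aromatic (cyclobutane).
Ring B is planar and fully conjugated; 3 ring double bonds give 6 π electrons. That satisfies 4n+2 with n=1, so ring B is aromatic (benzene ring).
Ring C has two sp³ carbons, so it is not fully conjugated — not aromatic (oxolane ring).
Aromatic: B. Total: 1.

1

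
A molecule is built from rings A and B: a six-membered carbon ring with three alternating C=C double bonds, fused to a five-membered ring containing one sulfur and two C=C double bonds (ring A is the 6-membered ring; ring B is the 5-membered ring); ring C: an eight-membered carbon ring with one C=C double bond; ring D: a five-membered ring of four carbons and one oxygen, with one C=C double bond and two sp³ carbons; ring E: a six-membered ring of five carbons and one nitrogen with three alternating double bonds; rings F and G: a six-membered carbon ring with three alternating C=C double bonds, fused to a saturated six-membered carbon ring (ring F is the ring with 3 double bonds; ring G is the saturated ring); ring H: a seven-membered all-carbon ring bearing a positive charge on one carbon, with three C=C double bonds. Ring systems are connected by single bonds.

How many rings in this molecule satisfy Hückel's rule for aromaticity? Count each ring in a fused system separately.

5

Rings A and B form a fused bicyclic system (with one sulfur) with 9 sp² atoms and 10 π electrons from ring double bonds plus a heteroatom lone pair. 10 = 4(2)+2, so the system is aromatic and both rings count as aromatic (benzothiophene).
Ring C has six sp³ carbons, so it is not fully conjugated — not aromatic (cyclooctene).
Ring D has two sp³ carbons, so it is not fully conjugated — not aromatic (2,3-dihydrofuran).
Ring E is fully conjugated (every ring atom contributes a p orbital); 3 ring double bonds give 6 π electrons. Since 6 = 4n+2 (n=1), ring E is aromatic (pyridine).
Ring F is fully conjugated (every ring atom contributes a p orbital); 3 ring double bonds give 6 π electrons. Since 6 = 4n+2 (n=1), ring F is aromatic (benzene ring).
Ring G has four sp³ carbons, so it is not fully conjugated — not aromatic (cyclohexane ring).
Ring H has a continuous p-orbital overlap around the ring; 3 ring double bonds (6 π electrons) plus the carbocation's empty p orbital (0, but keeps the ring conjugated) give 6 π electrons. 6 = 4(1)+2, so ring H is aromatic (tropylium cation).
Aromatic: A, B, E, F, H. Total: 5.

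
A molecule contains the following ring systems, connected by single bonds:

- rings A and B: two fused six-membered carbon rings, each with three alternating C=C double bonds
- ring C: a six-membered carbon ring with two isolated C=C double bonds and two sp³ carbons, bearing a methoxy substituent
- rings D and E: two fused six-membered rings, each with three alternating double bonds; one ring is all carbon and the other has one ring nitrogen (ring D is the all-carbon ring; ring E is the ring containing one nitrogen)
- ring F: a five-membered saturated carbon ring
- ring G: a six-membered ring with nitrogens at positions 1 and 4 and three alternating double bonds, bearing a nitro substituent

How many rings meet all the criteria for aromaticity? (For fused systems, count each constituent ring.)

Rings A and B form a fused bicyclic system with 10 sp² atoms and 10 π electrons from ring double bonds. 10 = 4(2)+2, so the system is aromatic and both rings count as aromatic (naphthalene).
Ring C has two sp³ carbons, so it is not fully conjugated — not aromatic (1,4-cyclohexadiene).
Rings D and E form a fused bicyclic system (with one nitrogen) with 10 sp² atoms and 10 π electrons from ring double bonds. 10 = 4(2)+2, so the system is aromatic and both rings count as aromatic (quinoline).
Ring F has only sp³ atoms, so it is not fully conjugated — not aromatic (cyclopentane).
Ring G is fully conjugated (every ring atom contributes a p orbital); 3 ring double bonds give 6 π electrons. Since 6 = 4n+2 (n=1), ring G is aromatic (pyrazine).
Aromatic: A, B, D, E, G. Total: 5.

5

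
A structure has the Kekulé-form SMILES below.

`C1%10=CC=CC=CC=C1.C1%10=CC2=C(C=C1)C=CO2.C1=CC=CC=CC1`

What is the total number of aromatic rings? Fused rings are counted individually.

The SMILES encodes an eight-membered carbon ring with four alternating C=C double bonds; a six-membered carbon ring with three alternating C=C double bonds, fused to a five-membered ring containing one oxygen and two C=C double bonds; a seven-membered carbon ring with three C=C double bonds and one sp³ carbon.
The 8-membered ring has only sp² ring atoms; a planar conformation would have a fully conjugated π system of 8 electrons. But 8 = 4(2), which is 4n not 4n+2, so it is not aromatic (cyclooctatetraene) — cyclooctatetraene distorts into a non-planar tub to avoid antiaromaticity.
The fused 6/5-membered bicyclic (with one oxygen) is a single π system with 9 sp² atoms and 10 π electrons from ring double bonds plus a heteroatom lone pair. 10 = 4(2)+2, so the system is aromatic and both rings count as aromatic (benzofuran).
The 7-membered ring has one sp³ carbon, so it is not fully conjugated — not aromatic (cycloheptatriene).
2 of the 4 rings are aromatic. Total: 2.

2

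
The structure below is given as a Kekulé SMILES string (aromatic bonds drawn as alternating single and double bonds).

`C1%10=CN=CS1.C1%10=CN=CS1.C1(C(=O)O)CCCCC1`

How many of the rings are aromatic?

2

The SMILES encodes a five-membered ring with a sulfur at position 1 and a nitrogen at position 3 (in a C=N bond), with two double bonds; a five-membered ring with a sulfur at position 1 and a nitrogen at position 3 (in a C=N bond), with two double bonds; a six-membered saturated carbon ring.
The 5-membered ring with one sulfur and one =N– has a continuous p-orbital overlap around the ring; 2 ring double bonds (4 π electrons) plus a heteroatom lone pair (2) give 6 π electrons. That satisfies 4n+2 with n=1, so it is aromatic (thiazole).
The second 5-membered ring with one sulfur and one =N– is fully conjugated (every ring atom contributes a p orbital); 2 ring double bonds (4 π electrons) plus a heteroatom lone pair (2) give 6 π electrons. That satisfies 4n+2 with n=1, so it is aromatic (thiazole).
The 6-membered ring has only sp³ atoms, so it is not fully conjugated — not aromatic (cyclohexane).
2 of the 3 rings are aromatic. Total: 2.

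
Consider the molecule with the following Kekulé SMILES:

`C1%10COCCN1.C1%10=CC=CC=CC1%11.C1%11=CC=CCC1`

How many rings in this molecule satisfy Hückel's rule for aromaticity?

0

The SMILES encodes a six-membered saturated ring with an oxygen and an N–H nitrogen at positions 1 and 4; a seven-membered carbon ring with three C=C double bonds and one sp³ carbon; a six-membered carbon ring with two conjugated C=C double bonds and two sp³ carbons.
The 6-membered ring with one oxygen and one N–H (1,4) has only sp³ atoms, so it is not fully conjugated — not aromatic (morpholine).
The 7-membered ring has one sp³ carbon, so it is not fully conjugated — not aromatic (cycloheptatriene).
The 6-membered ring has two sp³ carbons, so it is not fully conjugated — not aromatic (1,3-cyclohexadiene).
None of the rings are aromatic. Total: 0.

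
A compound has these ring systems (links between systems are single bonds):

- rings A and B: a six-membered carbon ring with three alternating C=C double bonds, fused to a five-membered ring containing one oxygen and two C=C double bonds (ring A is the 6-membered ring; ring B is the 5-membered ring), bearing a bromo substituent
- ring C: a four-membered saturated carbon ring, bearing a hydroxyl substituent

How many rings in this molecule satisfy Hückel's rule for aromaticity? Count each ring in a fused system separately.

Rings A and B form a fused bicyclic system (with one oxygen) with 9 sp² atoms and 10 π electrons from ring double bonds plus a heteroatom lone pair. 10 = 4(2)+2, so the system is aromatic and both rings count as aromatic (benzofuran).
Ring C has only sp³ atoms, so it is not fully conjugated — not aromatic (cyclobutane).
Aromatic: A, B. Total: 2.

2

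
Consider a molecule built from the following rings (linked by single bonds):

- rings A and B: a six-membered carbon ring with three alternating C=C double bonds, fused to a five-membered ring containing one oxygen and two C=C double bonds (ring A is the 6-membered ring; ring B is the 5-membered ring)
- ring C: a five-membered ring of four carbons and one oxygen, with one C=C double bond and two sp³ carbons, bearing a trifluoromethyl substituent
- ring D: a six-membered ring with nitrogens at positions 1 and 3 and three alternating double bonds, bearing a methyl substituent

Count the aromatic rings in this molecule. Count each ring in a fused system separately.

Rings A and B form a fused bicyclic system (with one oxygen) with 9 sp² atoms and 10 π electrons from ring double bonds plus a heteroatom lone pair. 10 = 4(2)+2, so the system is aromatic and both rings count as aromatic (benzofuran).
Ring C has two sp³ carbons, so it is not fully conjugated — not aromatic (2,3-dihydrofuran).
Ring D is fully conjugated (every ring atom contributes a p orbital); 3 ring double bonds give 6 π electrons. Since 6 = 4n+2 (n=1), ring D is aromatic (pyrimidine).
Aromatic: A, B, D. Total: 3.

3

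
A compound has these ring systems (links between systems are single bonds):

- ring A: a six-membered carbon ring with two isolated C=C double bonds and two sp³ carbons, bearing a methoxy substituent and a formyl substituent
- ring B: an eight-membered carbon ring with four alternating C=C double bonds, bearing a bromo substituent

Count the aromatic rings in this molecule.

Ring A has two sp³ carbons, so it is not fully conjugated — not aromatic (1,4-cyclohexadiene).
Ring B has only sp² ring atoms; a planar conformation would have a fully conjugated π system of 8 electrons. But 8 = 4(2), which is 4n not 4n+2, so ring B is not aromatic (cyclooctatetraene) — cyclooctatetraene distorts into a non-planar tub to avoid antiaromaticity.
No ring is aromatic. Total: 0.

0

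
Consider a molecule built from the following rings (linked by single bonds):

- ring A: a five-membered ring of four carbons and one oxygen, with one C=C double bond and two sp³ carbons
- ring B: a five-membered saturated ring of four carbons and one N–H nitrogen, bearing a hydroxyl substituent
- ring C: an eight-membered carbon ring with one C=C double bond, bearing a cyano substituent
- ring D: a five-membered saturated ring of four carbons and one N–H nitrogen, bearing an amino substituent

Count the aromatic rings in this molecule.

0

Ring A has two sp³ carbons, so it is not fully conjugated — not aromatic (2,3-dihydrofuran).
Ring B has only sp³ atoms, so it is not fully conjugated — not aromatic (pyrrolidine).
Ring C has six sp³ carbons, so it is not fully conjugated — not aromatic (cyclooctene).
Ring D has only sp³ atoms, so it is not fully conjugated — not aromatic (pyrrolidine).
No ring is aromatic. Total: 0.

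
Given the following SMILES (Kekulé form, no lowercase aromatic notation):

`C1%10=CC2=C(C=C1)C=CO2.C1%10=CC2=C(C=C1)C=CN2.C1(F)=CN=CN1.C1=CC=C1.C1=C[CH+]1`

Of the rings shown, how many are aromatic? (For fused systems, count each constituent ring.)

The SMILES encodes a six-membered carbon ring with three alternating C=C double bonds, fused to a five-membered ring containing one oxygen and two C=C double bonds; a six-membered carbon ring with three alternating C=C double bonds, fused to a five-membered ring containing one N–H nitrogen and two C=C double bonds; a five-membered ring with nitrogens at positions 1 and 3 (one bearing H, one in a C=N bond) and two double bonds; a four-membered carbon ring with two alternating C=C double bonds; a three-membered all-carbon ring bearing a positive charge on one carbon, with one C=C double bond.
The fused 6/5-membered bicyclic (with one oxygen) is a single π system with 9 sp² atoms and 10 π electrons from ring double bonds plus a heteroatom lone pair. 10 = 4(2)+2, so the system is aromatic and both rings count as aromatic (benzofuran).
The fused 6/5-membered bicyclic (with one N–H) is a single π system with 9 sp² atoms and 10 π electrons from ring double bonds plus a heteroatom lone pair. 10 = 4(2)+2, so the system is aromatic and both rings count as aromatic (indole).
The 5-membered ring with two nitrogens (one N–H, one =N–) has a continuous p-orbital overlap around the ring; 2 ring double bonds (4 π electrons) plus a heteroatom lone pair (2) give 6 π electrons. That satisfies 4n+2 with n=1, so it is aromatic (imidazole).
The 4-membered ring has only sp² ring atoms; a planar conformation would have a fully conjugated π system of 4 electrons. But 4 = 4(1), which is 4n not 4n+2, so it is not aromatic (cyclobutadiene) — cyclobutadiene is antiaromatic and distorts to a rectangle.
The 3-membered ring is fully conjugated (every ring atom contributes a p orbital); 1 ring double bond (2 π electrons) plus the carbocation's empty p orbital (0, but keeps the ring conjugated) give 2 π electrons. That satisfies 4n+2 with n=0, so it is aromatic (cyclopropenyl cation).
6 of the 7 rings are aromatic. Total: 6.

6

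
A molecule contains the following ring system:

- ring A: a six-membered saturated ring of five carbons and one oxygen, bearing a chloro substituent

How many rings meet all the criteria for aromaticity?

0

Ring A has only sp³ atoms, so it is not fully conjugated — not aromatic (tetrahydropyran).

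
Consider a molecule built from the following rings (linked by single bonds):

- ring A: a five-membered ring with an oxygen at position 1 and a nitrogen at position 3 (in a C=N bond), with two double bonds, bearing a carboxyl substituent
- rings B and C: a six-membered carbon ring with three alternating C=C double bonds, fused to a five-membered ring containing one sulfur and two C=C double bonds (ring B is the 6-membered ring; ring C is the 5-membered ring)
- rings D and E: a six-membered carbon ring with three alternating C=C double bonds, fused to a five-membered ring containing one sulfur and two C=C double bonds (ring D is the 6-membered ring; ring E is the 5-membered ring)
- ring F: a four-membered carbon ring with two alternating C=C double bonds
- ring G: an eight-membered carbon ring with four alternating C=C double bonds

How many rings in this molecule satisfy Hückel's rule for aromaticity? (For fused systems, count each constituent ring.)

Ring A has a continuous p-orbital overlap around the ring; 2 ring double bonds (4 π electrons) plus a heteroatom lone pair (2) give 6 π electrons. 6 = 4(1)+2, so ring A is aromatic (oxazole).
Rings B and C form a fused bicyclic system (with one sulfur) with 9 sp² atoms and 10 π electrons from ring double bonds plus a heteroatom lone pair. 10 = 4(2)+2, so the system is aromatic and both rings count as aromatic (benzothiophene).
Rings D and E form a fused bicyclic system (with one sulfur) with 9 sp² atoms and 10 π electrons from ring double bonds plus a heteroatom lone pair. 10 = 4(2)+2, so the system is aromatic and both rings count as aromatic (benzothiophene).
Ring F has only sp² ring atoms; a planar conformation would have a fully conjugated π system of 4 electrons. But 4 = 4(1), which is 4n not 4n+2, so ring F is not aromatic (cyclobutadiene) — cyclobutadiene is antiaromatic and distorts to a rectangle.
Ring G has only sp² ring atoms; a planar conformation would have a fully conjugated π system of 8 electrons. But 8 = 4(2), which is 4n not 4n+2, so ring G is not aromatic (cyclooctatetraene) — cyclooctatetraene distorts into a non-planar tub to avoid antiaromaticity.
Aromatic: A, B, C, D, E. Total: 5.

5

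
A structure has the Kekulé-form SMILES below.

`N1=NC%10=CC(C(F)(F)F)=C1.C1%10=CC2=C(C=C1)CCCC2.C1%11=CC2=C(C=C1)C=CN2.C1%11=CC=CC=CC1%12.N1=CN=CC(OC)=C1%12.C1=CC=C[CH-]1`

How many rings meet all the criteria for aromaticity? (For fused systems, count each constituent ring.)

6

The SMILES encodes a six-membered ring with two adjacent nitrogens and three alternating double bonds; a six-membered carbon ring with three alternating C=C double bonds, fused to a saturated six-membered carbon ring; a six-membered carbon ring with three alternating C=C double bonds, fused to a five-membered ring containing one N–H nitrogen and two C=C double bonds; a seven-membered carbon ring with three C=C double bonds and one sp³ carbon; a six-membered ring with nitrogens at positions 1 and 3 and three alternating double bonds; a five-membered all-carbon ring bearing a negative charge on one carbon, with two C=C double bonds.
The 6-membered ring with two nitrogens (1,2) has a continuous p-orbital overlap around the ring; 3 ring double bonds give 6 π electrons. That satisfies 4n+2 with n=1, so it is aromatic (pyridazine).
The 6-membered ring has a continuous p-orbital overlap around the ring; 3 ring double bonds give 6 π electrons. 6 = 4(1)+2, so it is aromatic (benzene ring).
The second 6-membered ring has four sp³ carbons, so it is not fully conjugated — not aromatic (cyclohexane ring).
The fused 6/5-membered bicyclic (with one N–H) is a single π system with 9 sp² atoms and 10 π electrons from ring double bonds plus a heteroatom lone pair. 10 = 4(2)+2, so the system is aromatic and both rings count as aromatic (indole).
The 7-membered ring has one sp³ carbon, so it is not fully conjugated — not aromatic (cycloheptatriene).
The 6-membered ring with two nitrogens (1,3) has a continuous p-orbital overlap around the ring; 3 ring double bonds give 6 π electrons. Since 6 = 4n+2 (n=1), it is aromatic (pyrimidine).
The 5-membered ring has a continuous p-orbital overlap around the ring; 2 ring double bonds (4 π electrons) plus the carbanion lone pair (2) give 6 π electrons. That satisfies 4n+2 with n=1, so it is aromatic (cyclopentadienyl anion).
6 of the 8 rings are aromatic. Total: 6.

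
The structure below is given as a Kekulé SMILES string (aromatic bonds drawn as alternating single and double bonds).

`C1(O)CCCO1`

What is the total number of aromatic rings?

0

The SMILES encodes a five-membered saturated ring of four carbons and one oxygen.
The 5-membered ring with one oxygen has only sp³ atoms, so it is not fully conjugated — not aromatic (tetrahydrofuran).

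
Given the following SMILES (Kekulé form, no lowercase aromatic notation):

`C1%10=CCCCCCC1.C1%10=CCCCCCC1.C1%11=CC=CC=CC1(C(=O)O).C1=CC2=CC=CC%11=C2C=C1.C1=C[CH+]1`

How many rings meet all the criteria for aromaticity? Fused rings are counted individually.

3

The SMILES encodes an eight-membered carbon ring with one C=C double bond; an eight-membered carbon ring with one C=C double bond; a seven-membered carbon ring with three C=C double bonds and one sp³ carbon; two fused six-membered carbon rings, each with three alternating C=C double bonds; a three-membered all-carbon ring bearing a positive charge on one carbon, with one C=C double bond.
The 8-membered ring has six sp³ carbons, so it is not fully conjugated — not aromatic (cyclooctene).
The second 8-membered ring has six sp³ carbons, so it is not fully conjugated — not aromatic (cyclooctene).
The 7-membered ring has one sp³ carbon, so it is not fully conjugated — not aromatic (cycloheptatriene).
The fused 6/6-membered bicyclic is a single π system with 10 sp² atoms and 10 π electrons from ring double bonds. 10 = 4(2)+2, so the system is aromatic and both rings count as aromatic (naphthalene).
The 3-membered ring is fully conjugated (every ring atom contributes a p orbital); 1 ring double bond (2 π electrons) plus the carbocation's empty p orbital (0, but keeps the ring conjugated) give 2 π electrons. Since 2 = 4n+2 (n=0), it is aromatic (cyclopropenyl cation).
3 of the 6 rings are aromatic. Total: 3.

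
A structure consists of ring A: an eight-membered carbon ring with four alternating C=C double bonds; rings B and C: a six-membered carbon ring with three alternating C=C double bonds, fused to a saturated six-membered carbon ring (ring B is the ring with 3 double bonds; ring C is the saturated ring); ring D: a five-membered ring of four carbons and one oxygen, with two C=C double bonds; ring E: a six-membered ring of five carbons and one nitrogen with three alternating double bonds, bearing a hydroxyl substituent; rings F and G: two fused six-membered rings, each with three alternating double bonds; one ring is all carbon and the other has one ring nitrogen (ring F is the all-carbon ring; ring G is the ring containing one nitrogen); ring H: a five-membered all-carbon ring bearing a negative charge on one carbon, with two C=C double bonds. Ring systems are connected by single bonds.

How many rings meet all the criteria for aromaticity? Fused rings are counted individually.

6

Ring A has only sp² ring atoms; a planar conformation would have a fully conjugated π system of 8 electrons. But 8 = 4(2), which is 4n not 4n+2, so ring A is not aromatic (cyclooctatetraene) — cyclooctatetraene distorts into a non-planar tub to avoid antiaromaticity.
Ring B is fully conjugated (every ring atom contributes a p orbital); 3 ring double bonds give 6 π electrons. 6 = 4(1)+2, so ring B is aromatic (benzene ring).
Ring C has four sp³ carbons, so it is not fully conjugated — not aromatic (cyclohexane ring).
Ring D is planar and fully conjugated; 2 ring double bonds (4 π electrons) plus a heteroatom lone pair (2) give 6 π electrons. 6 = 4(1)+2, so ring D is aromatic (furan).
Ring E is fully conjugated (every ring atom contributes a p orbital); 3 ring double bonds give 6 π electrons. 6 = 4(1)+2, so ring E is aromatic (pyridine).
Rings F and G form a fused bicyclic system (with one nitrogen) with 10 sp² atoms and 10 π electrons from ring double bonds. 10 = 4(2)+2, so the system is aromatic and both rings count as aromatic (quinoline).
Ring H is planar and fully conjugated; 2 ring double bonds (4 π electrons) plus the carbanion lone pair (2) give 6 π electrons. That satisfies 4n+2 with n=1, so ring H is aromatic (cyclopentadienyl anion).
Aromatic: B, D, E, F, G, H. Total: 6.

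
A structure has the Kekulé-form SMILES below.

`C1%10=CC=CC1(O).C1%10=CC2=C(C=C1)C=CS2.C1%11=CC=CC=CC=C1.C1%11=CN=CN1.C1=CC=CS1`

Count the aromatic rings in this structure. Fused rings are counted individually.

4

The SMILES encodes a five-membered carbon ring with two conjugated C=C double bonds and one sp³ carbon; a six-membered carbon ring with three alternating C=C double bonds, fused to a five-membered ring containing one sulfur and two C=C double bonds; an eight-membered carbon ring with four alternating C=C double bonds; a five-membered ring with nitrogens at positions 1 and 3 (one bearing H, one in a C=N bond) and two double bonds; a five-membered ring of four carbons and one sulfur, with two C=C double bonds.
The 5-membered ring has one sp³ carbon, so it is not fully conjugated — not aromatic (cyclopentadiene).
The fused 6/5-membered bicyclic (with one sulfur) is a single π system with 9 sp² atoms and 10 π electrons from ring double bonds plus a heteroatom lone pair. 10 = 4(2)+2, so the system is aromatic and both rings count as aromatic (benzothiophene).
The 8-membered ring has only sp² ring atoms; a planar conformation would have a fully conjugated π system of 8 electrons. But 8 = 4(2), which is 4n not 4n+2, so it is not aromatic (cyclooctatetraene) — cyclooctatetraene distorts into a non-planar tub to avoid antiaromaticity.
The 5-membered ring with two nitrogens (one N–H, one =N–) is fully conjugated (every ring atom contributes a p orbital); 2 ring double bonds (4 π electrons) plus a heteroatom lone pair (2) give 6 π electrons. That satisfies 4n+2 with n=1, so it is aromatic (imidazole).
The 5-membered ring with one sulfur is planar and fully conjugated; 2 ring double bonds (4 π electrons) plus a heteroatom lone pair (2) give 6 π electrons. 6 = 4(1)+2, so it is aromatic (thiophene).
4 of the 6 rings are aromatic. Total: 4.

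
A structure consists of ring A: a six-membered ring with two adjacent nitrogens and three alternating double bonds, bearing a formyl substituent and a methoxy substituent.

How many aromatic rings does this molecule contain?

Ring A is fully conjugated (every ring atom contributes a p orbital); 3 ring double bonds give 6 π electrons. Since 6 = 4n+2 (n=1), ring A is aromatic (pyridazine).

1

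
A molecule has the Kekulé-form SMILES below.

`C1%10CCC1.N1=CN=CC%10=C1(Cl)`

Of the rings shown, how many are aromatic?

The SMILES encodes a four-membered saturated carbon ring; a six-membered ring with nitrogens at positions 1 and 3 and three alternating double bonds.
The 4-membered ring has only sp³ atoms, so it is not fully conjugated — not aromatic (cyclobutane).
The 6-membered ring with two nitrogens (1,3) has a continuous p-orbital overlap around the ring; 3 ring double bonds give 6 π electrons. 6 = 4(1)+2, so it is aromatic (pyrimidine).
1 of the 2 rings is aromatic. Total: 1.

1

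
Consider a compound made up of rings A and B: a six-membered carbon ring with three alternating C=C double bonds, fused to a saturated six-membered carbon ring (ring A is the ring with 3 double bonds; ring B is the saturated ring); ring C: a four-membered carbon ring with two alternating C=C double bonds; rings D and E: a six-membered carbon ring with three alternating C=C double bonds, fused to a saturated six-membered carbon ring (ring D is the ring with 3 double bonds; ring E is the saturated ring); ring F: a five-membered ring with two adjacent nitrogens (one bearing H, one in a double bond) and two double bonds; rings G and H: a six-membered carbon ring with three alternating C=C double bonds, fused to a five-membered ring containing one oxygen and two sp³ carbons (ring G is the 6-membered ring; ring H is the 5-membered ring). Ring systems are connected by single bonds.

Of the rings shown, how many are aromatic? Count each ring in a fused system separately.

4

Ring A is fully conjugated (every ring atom contributes a p orbital); 3 ring double bonds give 6 π electrons. That satisfies 4n+2 with n=1, so ring A is aromatic (benzene ring).
Ring B has four sp³ carbons, so it is not fully conjugated — not aromatic (cyclohexane ring).
Ring C has only sp² ring atoms; a planar conformation would have a fully conjugated π system of 4 electrons. But 4 = 4(1), which is 4n not 4n+2, so ring C is not aromatic (cyclobutadiene) — cyclobutadiene is antiaromatic and distorts to a rectangle.
Ring D has a continuous p-orbital overlap around the ring; 3 ring double bonds give 6 π electrons. That satisfies 4n+2 with n=1, so ring D is aromatic (benzene ring).
Ring E has four sp³ carbons, so it is not fully conjugated — not aromatic (cyclohexane ring).
Ring F is fully conjugated (every ring atom contributes a p orbital); 2 ring double bonds (4 π electrons) plus a heteroatom lone pair (2) give 6 π electrons. 6 = 4(1)+2, so ring F is aromatic (pyrazole).
Ring G is planar and fully conjugated; 3 ring double bonds give 6 π electrons. 6 = 4(1)+2, so ring G is aromatic (benzene ring).
Ring H has two sp³ carbons, so it is not fully conjugated — not aromatic (oxolane ring).
Aromatic: A, D, F, G. Total: 4.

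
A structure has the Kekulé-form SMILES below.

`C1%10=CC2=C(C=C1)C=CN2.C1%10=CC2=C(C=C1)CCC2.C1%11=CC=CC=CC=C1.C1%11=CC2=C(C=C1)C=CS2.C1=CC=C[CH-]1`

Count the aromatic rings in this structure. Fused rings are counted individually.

The SMILES encodes a six-membered carbon ring with three alternating C=C double bonds, fused to a five-membered ring containing one N–H nitrogen and two C=C double bonds; a six-membered carbon ring with three alternating C=C double bonds, fused to a saturated five-membered carbon ring; an eight-membered carbon ring with four alternating C=C double bonds; a six-membered carbon ring with three alternating C=C double bonds, fused to a five-membered ring containing one sulfur and two C=C double bonds; a five-membered all-carbon ring bearing a negative charge on one carbon, with two C=C double bonds.
The fused 6/5-membered bicyclic (with one N–H) is a single π system with 9 sp² atoms and 10 π electrons from ring double bonds plus a heteroatom lone pair. 10 = 4(2)+2, so the system is aromatic and both rings count as aromatic (indole).
The 6-membered ring has a continuous p-orbital overlap around the ring; 3 ring double bonds give 6 π electrons. That satisfies 4n+2 with n=1, so it is aromatic (benzene ring).
The 5-membered ring has three sp³ carbons, so it is not fully conjugated — not aromatic (cyclopentane ring).
The 8-membered ring has only sp² ring atoms; a planar conformation would have a fully conjugated π system of 8 electrons. But 8 = 4(2), which is 4n not 4n+2, so it is not aromatic (cyclooctatetraene) — cyclooctatetraene distorts into a non-planar tub to avoid antiaromaticity.
The fused 6/5-membered bicyclic (with one sulfur) is a single π system with 9 sp² atoms and 10 π electrons from ring double bonds plus a heteroatom lone pair. 10 = 4(2)+2, so the system is aromatic and both rings count as aromatic (benzothiophene).
The second 5-membered ring is planar and fully conjugated; 2 ring double bonds (4 π electrons) plus the carbanion lone pair (2) give 6 π electrons. Since 6 = 4n+2 (n=1), it is aromatic (cyclopentadienyl anion).
6 of the 8 rings are aromatic. Total: 6.

6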